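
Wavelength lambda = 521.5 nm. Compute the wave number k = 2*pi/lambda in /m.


k = 2 * pi / lambda
= 6.2832 / (521.5e-9)
= 6.2832 / 5.2150e-07
= 1.2048e+07 /m

1.2048e+07


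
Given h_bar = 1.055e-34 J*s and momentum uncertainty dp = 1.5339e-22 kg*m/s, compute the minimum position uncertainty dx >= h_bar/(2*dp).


dx = h_bar / (2 * dp)
= 1.055e-34 / (2 * 1.5339e-22)
= 1.055e-34 / 3.0678e-22
= 3.4389e-13 m

3.4389e-13


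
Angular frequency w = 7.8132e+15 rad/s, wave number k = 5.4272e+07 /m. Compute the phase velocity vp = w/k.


vp = w / k
= 7.8132e+15 / 5.4272e+07
= 1.4396e+08 m/s

1.4396e+08


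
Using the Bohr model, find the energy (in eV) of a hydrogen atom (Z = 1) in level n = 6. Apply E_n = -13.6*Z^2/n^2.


E_n = -13.6 * Z^2 / n^2
= -13.6 * 1^2 / 6^2
= -13.6 * 1 / 36
= -0.3778 eV

-0.3778


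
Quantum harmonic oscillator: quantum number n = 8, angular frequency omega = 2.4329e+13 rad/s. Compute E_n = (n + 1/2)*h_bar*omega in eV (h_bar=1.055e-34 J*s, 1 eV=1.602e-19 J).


E = (n + 1/2) * h_bar * omega
= (8 + 0.5) * 1.055e-34 * 2.4329e+13
= 8.5 * 2.5667e-21
= 2.1817e-20 J
= 0.1362 eV

0.1362


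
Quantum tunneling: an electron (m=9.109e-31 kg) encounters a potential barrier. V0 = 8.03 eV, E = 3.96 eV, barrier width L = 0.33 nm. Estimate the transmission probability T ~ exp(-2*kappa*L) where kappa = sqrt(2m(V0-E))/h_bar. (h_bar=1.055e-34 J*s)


V0 - E = 4.07 eV = 6.5201e-19 J
kappa = sqrt(2 * m * (V0-E)) / h_bar
= sqrt(2 * 9.109e-31 * 6.5201e-19) / 1.055e-34
= 1.0331e+10 /m
2*kappa*L = 2 * 1.0331e+10 * 0.33e-9
= 6.8182
T = exp(-6.8182) = 1.093678e-03

1.093678e-03


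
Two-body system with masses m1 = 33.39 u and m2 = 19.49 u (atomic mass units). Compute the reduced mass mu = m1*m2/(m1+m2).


mu = m1 * m2 / (m1 + m2)
= 33.39 * 19.49 / (33.39 + 19.49)
= 650.7711 / 52.88
= 12.3066 u

12.3066


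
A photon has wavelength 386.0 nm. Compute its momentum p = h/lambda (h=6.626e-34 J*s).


p = h / lambda
= 6.626e-34 / (386.0e-9)
= 6.626e-34 / 3.8600e-07
= 1.7166e-27 kg*m/s

1.7166e-27


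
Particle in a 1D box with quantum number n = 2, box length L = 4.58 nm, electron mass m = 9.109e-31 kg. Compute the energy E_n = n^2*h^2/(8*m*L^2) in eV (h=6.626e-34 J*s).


E = n^2 * h^2 / (8 * m * L^2)
= 2^2 * (6.626e-34)^2 / (8 * 9.109e-31 * (4.58e-9)^2)
= 4 * 4.3904e-67 / (8 * 9.109e-31 * 2.0976e-17)
= 1.1489e-20 J
= 0.0717 eV

0.0717


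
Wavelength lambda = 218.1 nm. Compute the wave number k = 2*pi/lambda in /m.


k = 2 * pi / lambda
= 6.2832 / (218.1e-9)
= 6.2832 / 2.1810e-07
= 2.8809e+07 /m

2.8809e+07


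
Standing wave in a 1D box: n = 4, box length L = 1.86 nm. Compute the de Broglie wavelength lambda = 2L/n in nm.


lambda = 2L / n
= 2 * 1.86 / 4
= 3.72 / 4
= 0.93 nm

0.93


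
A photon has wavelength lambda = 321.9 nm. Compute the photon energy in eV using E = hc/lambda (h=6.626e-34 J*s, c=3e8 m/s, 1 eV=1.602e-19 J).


E = hc / lambda
= (6.626e-34)(3e8) / (321.9e-9)
= 1.9878e-25 / 3.2190e-07
= 6.1752e-19 J
Converting to eV: 6.1752e-19 / 1.602e-19
= 3.8547 eV

3.8547


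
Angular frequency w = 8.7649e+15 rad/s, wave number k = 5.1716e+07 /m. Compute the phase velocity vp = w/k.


vp = w / k
= 8.7649e+15 / 5.1716e+07
= 1.6948e+08 m/s

1.6948e+08


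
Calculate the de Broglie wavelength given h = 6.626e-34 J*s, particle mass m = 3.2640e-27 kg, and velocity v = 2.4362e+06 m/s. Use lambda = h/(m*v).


lambda = h / (m * v)
= 6.626e-34 / (3.2640e-27 * 2.4362e+06)
= 6.626e-34 / 7.9518e-21
= 8.3327e-14 m

8.3327e-14


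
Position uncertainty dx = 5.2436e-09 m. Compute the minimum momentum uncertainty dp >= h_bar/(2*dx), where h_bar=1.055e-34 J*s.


dp = h_bar / (2 * dx)
= 1.055e-34 / (2 * 5.2436e-09)
= 1.055e-34 / 1.0487e-08
= 1.0060e-26 kg*m/s

1.0060e-26


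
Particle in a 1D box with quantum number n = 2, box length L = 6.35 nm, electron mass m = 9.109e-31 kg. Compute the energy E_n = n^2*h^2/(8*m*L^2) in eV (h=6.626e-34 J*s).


E = n^2 * h^2 / (8 * m * L^2)
= 2^2 * (6.626e-34)^2 / (8 * 9.109e-31 * (6.35e-9)^2)
= 4 * 4.3904e-67 / (8 * 9.109e-31 * 4.0322e-17)
= 5.9766e-21 J
= 0.0373 eV

0.0373


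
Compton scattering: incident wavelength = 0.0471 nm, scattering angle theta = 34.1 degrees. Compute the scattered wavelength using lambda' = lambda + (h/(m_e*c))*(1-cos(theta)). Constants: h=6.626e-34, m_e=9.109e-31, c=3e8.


Compton wavelength: h/(m_e*c) = 2.4247e-12 m
d_lambda = 2.4247e-12 * (1 - cos(34.1 deg))
= 2.4247e-12 * 0.17194
= 4.1690e-13 m = 0.000417 nm
lambda' = 0.0471 + 0.000417
= 0.047517 nm

0.047517


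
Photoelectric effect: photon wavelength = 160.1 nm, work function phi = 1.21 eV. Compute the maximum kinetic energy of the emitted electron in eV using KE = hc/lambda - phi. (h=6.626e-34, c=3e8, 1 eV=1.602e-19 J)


E_photon = hc / lambda
= (6.626e-34)(3e8) / (160.1e-9)
= 1.2416e-18 J
= 7.7503 eV
KE = E_photon - phi
= 7.7503 - 1.21
= 6.5403 eV

6.5403


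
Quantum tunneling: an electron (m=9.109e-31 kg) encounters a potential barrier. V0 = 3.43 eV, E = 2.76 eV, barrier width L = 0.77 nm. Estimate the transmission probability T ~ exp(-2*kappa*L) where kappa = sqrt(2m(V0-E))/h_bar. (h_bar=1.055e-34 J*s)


V0 - E = 0.67 eV = 1.0733e-19 J
kappa = sqrt(2 * m * (V0-E)) / h_bar
= sqrt(2 * 9.109e-31 * 1.0733e-19) / 1.055e-34
= 4.1915e+09 /m
2*kappa*L = 2 * 4.1915e+09 * 0.77e-9
= 6.4549
T = exp(-6.4549) = 1.572849e-03

1.572849e-03


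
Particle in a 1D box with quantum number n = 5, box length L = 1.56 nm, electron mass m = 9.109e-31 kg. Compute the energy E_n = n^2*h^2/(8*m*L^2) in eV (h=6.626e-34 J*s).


E = n^2 * h^2 / (8 * m * L^2)
= 5^2 * (6.626e-34)^2 / (8 * 9.109e-31 * (1.56e-9)^2)
= 25 * 4.3904e-67 / (8 * 9.109e-31 * 2.4336e-18)
= 6.1892e-19 J
= 3.8634 eV

3.8634


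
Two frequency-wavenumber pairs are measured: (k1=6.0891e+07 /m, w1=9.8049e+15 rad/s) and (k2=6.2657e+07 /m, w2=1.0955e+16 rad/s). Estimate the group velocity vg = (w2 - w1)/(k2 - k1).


vg = (w2 - w1) / (k2 - k1)
= (1.0955e+16 - 9.8049e+15) / (6.2657e+07 - 6.0891e+07)
= 1.1501e+15 / 1.7660e+06
= 6.5125e+08 m/s

6.5125e+08


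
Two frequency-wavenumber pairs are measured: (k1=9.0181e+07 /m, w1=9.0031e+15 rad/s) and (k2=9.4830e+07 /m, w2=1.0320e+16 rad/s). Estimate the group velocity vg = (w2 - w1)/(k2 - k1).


vg = (w2 - w1) / (k2 - k1)
= (1.0320e+16 - 9.0031e+15) / (9.4830e+07 - 9.0181e+07)
= 1.3169e+15 / 4.6490e+06
= 2.8327e+08 m/s

2.8327e+08


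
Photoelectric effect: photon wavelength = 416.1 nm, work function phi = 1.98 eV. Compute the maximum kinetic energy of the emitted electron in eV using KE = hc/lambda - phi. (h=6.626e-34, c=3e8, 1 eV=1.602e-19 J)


E_photon = hc / lambda
= (6.626e-34)(3e8) / (416.1e-9)
= 4.7772e-19 J
= 2.982 eV
KE = E_photon - phi
= 2.982 - 1.98
= 1.002 eV

1.002


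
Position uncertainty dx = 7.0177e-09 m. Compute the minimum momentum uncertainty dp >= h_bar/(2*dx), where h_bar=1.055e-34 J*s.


dp = h_bar / (2 * dx)
= 1.055e-34 / (2 * 7.0177e-09)
= 1.055e-34 / 1.4035e-08
= 7.5167e-27 kg*m/s

7.5167e-27


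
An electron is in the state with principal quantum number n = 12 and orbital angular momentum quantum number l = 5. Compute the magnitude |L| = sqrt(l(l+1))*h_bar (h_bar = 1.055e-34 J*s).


L = sqrt(l*(l+1)) * h_bar
= sqrt(5 * 6) * 1.055e-34
= sqrt(30) * 1.055e-34
= 5.4772 * 1.055e-34
= 5.7785e-34 J*s

5.7785e-34


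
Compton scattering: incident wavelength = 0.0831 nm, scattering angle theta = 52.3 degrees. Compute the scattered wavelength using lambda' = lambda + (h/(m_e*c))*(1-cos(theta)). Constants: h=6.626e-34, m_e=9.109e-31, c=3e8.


Compton wavelength: h/(m_e*c) = 2.4247e-12 m
d_lambda = 2.4247e-12 * (1 - cos(52.3 deg))
= 2.4247e-12 * 0.388473
= 9.4193e-13 m = 0.000942 nm
lambda' = 0.0831 + 0.000942
= 0.084042 nm

0.084042


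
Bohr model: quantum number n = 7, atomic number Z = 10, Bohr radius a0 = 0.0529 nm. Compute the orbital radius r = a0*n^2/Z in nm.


r = a0 * n^2 / Z
= 0.0529 * 7^2 / 10
= 0.0529 * 49 / 10
= 0.2592 nm

0.2592


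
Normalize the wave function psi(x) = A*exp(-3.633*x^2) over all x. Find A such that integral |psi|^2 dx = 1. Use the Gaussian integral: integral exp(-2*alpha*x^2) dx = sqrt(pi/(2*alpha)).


integral |psi|^2 dx = A^2 * sqrt(pi/(2*alpha)) = 1
A^2 = sqrt(2*alpha/pi)
= sqrt(2 * 3.633 / pi)
= 1.520802
A = sqrt(1.520802)
= 1.2332

1.2332


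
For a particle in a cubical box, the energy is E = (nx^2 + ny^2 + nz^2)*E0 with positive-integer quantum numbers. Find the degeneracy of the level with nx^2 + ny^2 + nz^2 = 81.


Enumerate all (nx, ny, nz) with nx^2 + ny^2 + nz^2 = 81:
(1,4,8)
(1,8,4)
(3,6,6)
(4,1,8)
(4,4,7)
(4,7,4)
(4,8,1)
(6,3,6)
(6,6,3)
(7,4,4)
(8,1,4)
(8,4,1)
Total degeneracy = 12

12


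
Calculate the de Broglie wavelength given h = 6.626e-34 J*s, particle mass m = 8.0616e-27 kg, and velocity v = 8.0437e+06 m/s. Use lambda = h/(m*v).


lambda = h / (m * v)
= 6.626e-34 / (8.0616e-27 * 8.0437e+06)
= 6.626e-34 / 6.4845e-20
= 1.0218e-14 m

1.0218e-14


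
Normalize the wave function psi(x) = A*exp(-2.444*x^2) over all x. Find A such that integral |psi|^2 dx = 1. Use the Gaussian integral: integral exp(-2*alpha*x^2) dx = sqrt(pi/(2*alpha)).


integral |psi|^2 dx = A^2 * sqrt(pi/(2*alpha)) = 1
A^2 = sqrt(2*alpha/pi)
= sqrt(2 * 2.444 / pi)
= 1.247357
A = sqrt(1.247357)
= 1.1169

1.1169


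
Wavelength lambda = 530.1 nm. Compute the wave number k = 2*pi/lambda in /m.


k = 2 * pi / lambda
= 6.2832 / (530.1e-9)
= 6.2832 / 5.3010e-07
= 1.1853e+07 /m

1.1853e+07


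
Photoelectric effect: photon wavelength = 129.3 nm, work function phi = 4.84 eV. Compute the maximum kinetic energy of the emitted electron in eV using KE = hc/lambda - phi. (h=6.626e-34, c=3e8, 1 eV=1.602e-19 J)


E_photon = hc / lambda
= (6.626e-34)(3e8) / (129.3e-9)
= 1.5374e-18 J
= 9.5965 eV
KE = E_photon - phi
= 9.5965 - 4.84
= 4.7565 eV

4.7565


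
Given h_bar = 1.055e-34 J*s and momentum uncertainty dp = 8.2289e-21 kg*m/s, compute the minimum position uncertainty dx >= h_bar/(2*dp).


dx = h_bar / (2 * dp)
= 1.055e-34 / (2 * 8.2289e-21)
= 1.055e-34 / 1.6458e-20
= 6.4103e-15 m

6.4103e-15


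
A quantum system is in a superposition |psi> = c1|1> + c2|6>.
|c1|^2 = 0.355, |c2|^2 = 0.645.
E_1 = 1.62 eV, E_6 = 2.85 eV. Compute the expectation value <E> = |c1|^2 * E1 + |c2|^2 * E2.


<E> = |c1|^2 * E1 + |c2|^2 * E2
= 0.355 * 1.62 + 0.645 * 2.85
= 0.5751 + 1.8383
= 2.4134 eV

2.4134


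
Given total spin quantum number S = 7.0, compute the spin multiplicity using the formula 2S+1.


Spin multiplicity = 2S + 1
= 2 * 7.0 + 1
= 14.0 + 1
= 15

15


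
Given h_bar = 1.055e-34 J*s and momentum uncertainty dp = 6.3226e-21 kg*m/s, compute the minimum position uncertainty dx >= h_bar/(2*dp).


dx = h_bar / (2 * dp)
= 1.055e-34 / (2 * 6.3226e-21)
= 1.055e-34 / 1.2645e-20
= 8.3431e-15 m

8.3431e-15


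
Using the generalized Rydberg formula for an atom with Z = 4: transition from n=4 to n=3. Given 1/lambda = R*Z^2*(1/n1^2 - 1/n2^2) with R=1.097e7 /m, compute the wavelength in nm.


1/lambda = R * Z^2 * (1/n1^2 - 1/n2^2)
= 1.097e7 * 4^2 * (1/3^2 - 1/4^2)
= 1.097e7 * 16 * (0.111111 - 0.0625)
= 8.5322e+06 /m
lambda = 1 / 8.5322e+06
= 117.2028 nm

117.2028


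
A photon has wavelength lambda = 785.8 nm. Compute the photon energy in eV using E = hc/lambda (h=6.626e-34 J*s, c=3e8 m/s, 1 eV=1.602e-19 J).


E = hc / lambda
= (6.626e-34)(3e8) / (785.8e-9)
= 1.9878e-25 / 7.8580e-07
= 2.5297e-19 J
Converting to eV: 2.5297e-19 / 1.602e-19
= 1.5791 eV

1.5791


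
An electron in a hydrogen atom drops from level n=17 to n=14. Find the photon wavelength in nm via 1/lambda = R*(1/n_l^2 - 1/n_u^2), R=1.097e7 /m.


1/lambda = R * (1/n_l^2 - 1/n_u^2)
= 1.097e7 * (1/14^2 - 1/17^2)
= 1.097e7 * (0.005102 - 0.00346)
= 1.097e7 * 0.001642
= 1.8011e+04 /m
lambda = 1 / 1.8011e+04 = 55521.9024 nm

55521.9024


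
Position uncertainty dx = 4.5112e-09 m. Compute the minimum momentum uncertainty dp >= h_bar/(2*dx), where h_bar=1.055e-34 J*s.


dp = h_bar / (2 * dx)
= 1.055e-34 / (2 * 4.5112e-09)
= 1.055e-34 / 9.0224e-09
= 1.1693e-26 kg*m/s

1.1693e-26


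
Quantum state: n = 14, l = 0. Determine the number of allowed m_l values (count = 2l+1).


m_l ranges from -l to +l in integer steps
So m_l goes from -0 to +0
Count = 2l + 1 = 2*0 + 1
= 1

1


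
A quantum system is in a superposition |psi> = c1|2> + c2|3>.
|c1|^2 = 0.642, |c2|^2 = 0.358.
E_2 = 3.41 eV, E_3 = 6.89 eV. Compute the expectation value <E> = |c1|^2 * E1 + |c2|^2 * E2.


<E> = |c1|^2 * E1 + |c2|^2 * E2
= 0.642 * 3.41 + 0.358 * 6.89
= 2.1892 + 2.4666
= 4.6558 eV

4.6558


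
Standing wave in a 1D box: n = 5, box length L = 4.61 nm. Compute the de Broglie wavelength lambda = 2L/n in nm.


lambda = 2L / n
= 2 * 4.61 / 5
= 9.22 / 5
= 1.844 nm

1.844


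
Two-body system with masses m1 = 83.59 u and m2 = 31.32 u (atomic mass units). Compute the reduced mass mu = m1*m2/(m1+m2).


mu = m1 * m2 / (m1 + m2)
= 83.59 * 31.32 / (83.59 + 31.32)
= 2618.0388 / 114.91
= 22.7834 u

22.7834


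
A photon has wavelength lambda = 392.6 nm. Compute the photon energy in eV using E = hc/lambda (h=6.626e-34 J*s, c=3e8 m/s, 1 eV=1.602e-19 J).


E = hc / lambda
= (6.626e-34)(3e8) / (392.6e-9)
= 1.9878e-25 / 3.9260e-07
= 5.0632e-19 J
Converting to eV: 5.0632e-19 / 1.602e-19
= 3.1605 eV

3.1605


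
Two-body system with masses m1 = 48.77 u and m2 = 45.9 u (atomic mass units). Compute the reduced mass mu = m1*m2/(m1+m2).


mu = m1 * m2 / (m1 + m2)
= 48.77 * 45.9 / (48.77 + 45.9)
= 2238.543 / 94.67
= 23.6457 u

23.6457


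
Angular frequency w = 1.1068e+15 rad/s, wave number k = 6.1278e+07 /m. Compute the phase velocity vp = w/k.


vp = w / k
= 1.1068e+15 / 6.1278e+07
= 1.8062e+07 m/s

1.8062e+07


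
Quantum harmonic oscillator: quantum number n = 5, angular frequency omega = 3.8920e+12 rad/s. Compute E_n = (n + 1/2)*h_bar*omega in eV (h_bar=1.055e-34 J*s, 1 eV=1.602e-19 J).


E = (n + 1/2) * h_bar * omega
= (5 + 0.5) * 1.055e-34 * 3.8920e+12
= 5.5 * 4.1061e-22
= 2.2583e-21 J
= 0.0141 eV

0.0141


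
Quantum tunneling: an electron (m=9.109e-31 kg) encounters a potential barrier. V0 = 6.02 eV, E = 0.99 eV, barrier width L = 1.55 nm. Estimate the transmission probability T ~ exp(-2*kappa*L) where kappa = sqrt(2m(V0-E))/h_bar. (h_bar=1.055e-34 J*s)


V0 - E = 5.03 eV = 8.0581e-19 J
kappa = sqrt(2 * m * (V0-E)) / h_bar
= sqrt(2 * 9.109e-31 * 8.0581e-19) / 1.055e-34
= 1.1485e+10 /m
2*kappa*L = 2 * 1.1485e+10 * 1.55e-9
= 35.602
T = exp(-35.602) = 3.453284e-16

3.453284e-16


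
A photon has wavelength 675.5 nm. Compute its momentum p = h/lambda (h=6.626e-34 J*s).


p = h / lambda
= 6.626e-34 / (675.5e-9)
= 6.626e-34 / 6.7550e-07
= 9.8090e-28 kg*m/s

9.8090e-28


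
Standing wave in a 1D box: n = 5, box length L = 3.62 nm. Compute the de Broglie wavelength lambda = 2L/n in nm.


lambda = 2L / n
= 2 * 3.62 / 5
= 7.24 / 5
= 1.448 nm

1.448


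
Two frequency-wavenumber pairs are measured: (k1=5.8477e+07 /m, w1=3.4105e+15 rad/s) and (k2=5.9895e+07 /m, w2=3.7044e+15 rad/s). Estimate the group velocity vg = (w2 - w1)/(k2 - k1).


vg = (w2 - w1) / (k2 - k1)
= (3.7044e+15 - 3.4105e+15) / (5.9895e+07 - 5.8477e+07)
= 2.9390e+14 / 1.4180e+06
= 2.0726e+08 m/s

2.0726e+08


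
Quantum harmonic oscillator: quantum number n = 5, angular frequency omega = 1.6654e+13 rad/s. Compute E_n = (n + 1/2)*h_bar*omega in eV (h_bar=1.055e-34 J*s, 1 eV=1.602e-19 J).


E = (n + 1/2) * h_bar * omega
= (5 + 0.5) * 1.055e-34 * 1.6654e+13
= 5.5 * 1.7570e-21
= 9.6635e-21 J
= 0.0603 eV

0.0603


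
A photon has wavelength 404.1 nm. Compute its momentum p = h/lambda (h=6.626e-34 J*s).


p = h / lambda
= 6.626e-34 / (404.1e-9)
= 6.626e-34 / 4.0410e-07
= 1.6397e-27 kg*m/s

1.6397e-27


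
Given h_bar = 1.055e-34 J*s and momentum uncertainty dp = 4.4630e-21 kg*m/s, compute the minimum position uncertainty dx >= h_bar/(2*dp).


dx = h_bar / (2 * dp)
= 1.055e-34 / (2 * 4.4630e-21)
= 1.055e-34 / 8.9260e-21
= 1.1819e-14 m

1.1819e-14


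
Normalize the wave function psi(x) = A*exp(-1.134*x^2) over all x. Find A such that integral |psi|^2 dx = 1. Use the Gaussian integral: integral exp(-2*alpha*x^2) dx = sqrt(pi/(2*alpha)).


integral |psi|^2 dx = A^2 * sqrt(pi/(2*alpha)) = 1
A^2 = sqrt(2*alpha/pi)
= sqrt(2 * 1.134 / pi)
= 0.849663
A = sqrt(0.849663)
= 0.9218

0.9218


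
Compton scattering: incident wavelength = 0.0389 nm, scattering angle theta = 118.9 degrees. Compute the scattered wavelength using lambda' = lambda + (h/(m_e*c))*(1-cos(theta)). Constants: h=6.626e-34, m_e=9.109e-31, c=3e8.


Compton wavelength: h/(m_e*c) = 2.4247e-12 m
d_lambda = 2.4247e-12 * (1 - cos(118.9 deg))
= 2.4247e-12 * 1.483282
= 3.5965e-12 m = 0.003597 nm
lambda' = 0.0389 + 0.003597
= 0.042497 nm

0.042497


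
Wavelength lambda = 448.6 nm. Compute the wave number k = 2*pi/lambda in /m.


k = 2 * pi / lambda
= 6.2832 / (448.6e-9)
= 6.2832 / 4.4860e-07
= 1.4006e+07 /m

1.4006e+07


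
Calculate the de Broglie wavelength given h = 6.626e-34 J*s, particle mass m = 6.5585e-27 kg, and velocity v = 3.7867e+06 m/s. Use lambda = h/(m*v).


lambda = h / (m * v)
= 6.626e-34 / (6.5585e-27 * 3.7867e+06)
= 6.626e-34 / 2.4835e-20
= 2.6680e-14 m

2.6680e-14


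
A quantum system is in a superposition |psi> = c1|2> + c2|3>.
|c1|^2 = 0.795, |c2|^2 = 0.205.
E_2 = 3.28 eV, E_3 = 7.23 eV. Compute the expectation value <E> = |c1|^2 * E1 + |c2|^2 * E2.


<E> = |c1|^2 * E1 + |c2|^2 * E2
= 0.795 * 3.28 + 0.205 * 7.23
= 2.6076 + 1.4822
= 4.0898 eV

4.0898


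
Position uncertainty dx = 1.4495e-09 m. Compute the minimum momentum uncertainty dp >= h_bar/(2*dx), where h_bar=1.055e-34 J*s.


dp = h_bar / (2 * dx)
= 1.055e-34 / (2 * 1.4495e-09)
= 1.055e-34 / 2.8990e-09
= 3.6392e-26 kg*m/s

3.6392e-26


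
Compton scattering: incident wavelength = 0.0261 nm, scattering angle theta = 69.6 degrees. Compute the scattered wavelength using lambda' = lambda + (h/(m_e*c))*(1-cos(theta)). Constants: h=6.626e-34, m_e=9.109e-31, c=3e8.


Compton wavelength: h/(m_e*c) = 2.4247e-12 m
d_lambda = 2.4247e-12 * (1 - cos(69.6 deg))
= 2.4247e-12 * 0.651428
= 1.5795e-12 m = 0.00158 nm
lambda' = 0.0261 + 0.00158
= 0.02768 nm

0.02768


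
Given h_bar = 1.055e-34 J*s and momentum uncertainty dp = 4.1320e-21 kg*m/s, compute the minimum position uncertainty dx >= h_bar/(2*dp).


dx = h_bar / (2 * dp)
= 1.055e-34 / (2 * 4.1320e-21)
= 1.055e-34 / 8.2640e-21
= 1.2766e-14 m

1.2766e-14


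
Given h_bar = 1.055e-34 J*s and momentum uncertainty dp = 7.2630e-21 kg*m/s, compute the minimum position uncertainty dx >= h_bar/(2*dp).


dx = h_bar / (2 * dp)
= 1.055e-34 / (2 * 7.2630e-21)
= 1.055e-34 / 1.4526e-20
= 7.2628e-15 m

7.2628e-15


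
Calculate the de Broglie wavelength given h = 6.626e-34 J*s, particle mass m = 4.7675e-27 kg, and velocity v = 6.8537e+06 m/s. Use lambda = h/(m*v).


lambda = h / (m * v)
= 6.626e-34 / (4.7675e-27 * 6.8537e+06)
= 6.626e-34 / 3.2675e-20
= 2.0278e-14 m

2.0278e-14


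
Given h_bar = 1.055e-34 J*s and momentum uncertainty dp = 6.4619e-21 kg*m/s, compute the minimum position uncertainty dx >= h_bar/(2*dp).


dx = h_bar / (2 * dp)
= 1.055e-34 / (2 * 6.4619e-21)
= 1.055e-34 / 1.2924e-20
= 8.1632e-15 m

8.1632e-15


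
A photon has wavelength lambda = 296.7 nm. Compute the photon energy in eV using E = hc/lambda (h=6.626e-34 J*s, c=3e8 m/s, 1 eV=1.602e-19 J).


E = hc / lambda
= (6.626e-34)(3e8) / (296.7e-9)
= 1.9878e-25 / 2.9670e-07
= 6.6997e-19 J
Converting to eV: 6.6997e-19 / 1.602e-19
= 4.1821 eV

4.1821


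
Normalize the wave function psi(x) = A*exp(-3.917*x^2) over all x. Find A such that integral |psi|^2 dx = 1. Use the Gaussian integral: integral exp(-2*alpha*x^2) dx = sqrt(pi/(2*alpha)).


integral |psi|^2 dx = A^2 * sqrt(pi/(2*alpha)) = 1
A^2 = sqrt(2*alpha/pi)
= sqrt(2 * 3.917 / pi)
= 1.579126
A = sqrt(1.579126)
= 1.2566

1.2566


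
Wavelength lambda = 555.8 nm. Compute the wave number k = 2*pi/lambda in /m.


k = 2 * pi / lambda
= 6.2832 / (555.8e-9)
= 6.2832 / 5.5580e-07
= 1.1305e+07 /m

1.1305e+07


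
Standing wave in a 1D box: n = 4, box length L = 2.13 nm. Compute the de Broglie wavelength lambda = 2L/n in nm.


lambda = 2L / n
= 2 * 2.13 / 4
= 4.26 / 4
= 1.065 nm

1.065


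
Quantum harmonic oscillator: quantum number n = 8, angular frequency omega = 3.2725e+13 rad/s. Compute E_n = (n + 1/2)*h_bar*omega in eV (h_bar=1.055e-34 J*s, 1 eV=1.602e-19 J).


E = (n + 1/2) * h_bar * omega
= (8 + 0.5) * 1.055e-34 * 3.2725e+13
= 8.5 * 3.4525e-21
= 2.9346e-20 J
= 0.1832 eV

0.1832


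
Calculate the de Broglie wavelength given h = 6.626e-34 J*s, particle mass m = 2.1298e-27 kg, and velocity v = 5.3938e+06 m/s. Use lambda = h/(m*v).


lambda = h / (m * v)
= 6.626e-34 / (2.1298e-27 * 5.3938e+06)
= 6.626e-34 / 1.1488e-20
= 5.7679e-14 m

5.7679e-14


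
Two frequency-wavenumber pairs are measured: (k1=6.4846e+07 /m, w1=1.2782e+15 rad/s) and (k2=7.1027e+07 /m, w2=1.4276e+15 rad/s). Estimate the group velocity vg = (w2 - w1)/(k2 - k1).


vg = (w2 - w1) / (k2 - k1)
= (1.4276e+15 - 1.2782e+15) / (7.1027e+07 - 6.4846e+07)
= 1.4940e+14 / 6.1810e+06
= 2.4171e+07 m/s

2.4171e+07


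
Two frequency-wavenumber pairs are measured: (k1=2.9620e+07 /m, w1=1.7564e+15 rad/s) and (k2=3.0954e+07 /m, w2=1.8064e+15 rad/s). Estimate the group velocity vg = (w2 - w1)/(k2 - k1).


vg = (w2 - w1) / (k2 - k1)
= (1.8064e+15 - 1.7564e+15) / (3.0954e+07 - 2.9620e+07)
= 5.0000e+13 / 1.3340e+06
= 3.7481e+07 m/s

3.7481e+07


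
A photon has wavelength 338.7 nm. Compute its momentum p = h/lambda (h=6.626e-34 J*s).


p = h / lambda
= 6.626e-34 / (338.7e-9)
= 6.626e-34 / 3.3870e-07
= 1.9563e-27 kg*m/s

1.9563e-27


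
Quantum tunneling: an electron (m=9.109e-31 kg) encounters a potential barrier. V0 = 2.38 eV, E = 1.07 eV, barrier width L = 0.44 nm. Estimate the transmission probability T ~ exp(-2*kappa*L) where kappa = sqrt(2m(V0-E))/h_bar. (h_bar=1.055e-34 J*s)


V0 - E = 1.31 eV = 2.0986e-19 J
kappa = sqrt(2 * m * (V0-E)) / h_bar
= sqrt(2 * 9.109e-31 * 2.0986e-19) / 1.055e-34
= 5.8609e+09 /m
2*kappa*L = 2 * 5.8609e+09 * 0.44e-9
= 5.1576
T = exp(-5.1576) = 5.755509e-03

5.755509e-03


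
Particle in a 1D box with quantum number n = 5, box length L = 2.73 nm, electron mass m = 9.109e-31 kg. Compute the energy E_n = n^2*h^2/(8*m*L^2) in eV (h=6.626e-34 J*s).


E = n^2 * h^2 / (8 * m * L^2)
= 5^2 * (6.626e-34)^2 / (8 * 9.109e-31 * (2.73e-9)^2)
= 25 * 4.3904e-67 / (8 * 9.109e-31 * 7.4529e-18)
= 2.0210e-19 J
= 1.2615 eV

1.2615


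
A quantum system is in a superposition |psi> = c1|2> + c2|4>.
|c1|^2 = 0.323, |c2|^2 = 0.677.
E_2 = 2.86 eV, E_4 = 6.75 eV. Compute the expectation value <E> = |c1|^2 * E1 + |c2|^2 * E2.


<E> = |c1|^2 * E1 + |c2|^2 * E2
= 0.323 * 2.86 + 0.677 * 6.75
= 0.9238 + 4.5697
= 5.4935 eV

5.4935


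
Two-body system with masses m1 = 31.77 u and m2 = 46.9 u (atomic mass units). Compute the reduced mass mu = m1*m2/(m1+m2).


mu = m1 * m2 / (m1 + m2)
= 31.77 * 46.9 / (31.77 + 46.9)
= 1490.013 / 78.67
= 18.94 u

18.94


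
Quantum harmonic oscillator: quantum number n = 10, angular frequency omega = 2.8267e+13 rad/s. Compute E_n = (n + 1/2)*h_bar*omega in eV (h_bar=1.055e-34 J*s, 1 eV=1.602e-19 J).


E = (n + 1/2) * h_bar * omega
= (10 + 0.5) * 1.055e-34 * 2.8267e+13
= 10.5 * 2.9822e-21
= 3.1313e-20 J
= 0.1955 eV

0.1955


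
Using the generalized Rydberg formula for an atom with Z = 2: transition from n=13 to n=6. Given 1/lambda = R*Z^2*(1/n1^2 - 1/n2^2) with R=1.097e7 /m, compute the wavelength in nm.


1/lambda = R * Z^2 * (1/n1^2 - 1/n2^2)
= 1.097e7 * 2^2 * (1/6^2 - 1/13^2)
= 1.097e7 * 4 * (0.027778 - 0.005917)
= 9.5924e+05 /m
lambda = 1 / 9.5924e+05
= 1042.4877 nm

1042.4877


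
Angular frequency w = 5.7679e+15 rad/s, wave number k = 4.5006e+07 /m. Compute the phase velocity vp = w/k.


vp = w / k
= 5.7679e+15 / 4.5006e+07
= 1.2816e+08 m/s

1.2816e+08


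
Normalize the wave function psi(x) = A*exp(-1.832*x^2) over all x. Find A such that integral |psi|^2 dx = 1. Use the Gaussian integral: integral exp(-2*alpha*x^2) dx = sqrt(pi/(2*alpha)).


integral |psi|^2 dx = A^2 * sqrt(pi/(2*alpha)) = 1
A^2 = sqrt(2*alpha/pi)
= sqrt(2 * 1.832 / pi)
= 1.079948
A = sqrt(1.079948)
= 1.0392

1.0392


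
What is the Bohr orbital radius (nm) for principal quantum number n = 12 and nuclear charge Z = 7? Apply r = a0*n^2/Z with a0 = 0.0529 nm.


r = a0 * n^2 / Z
= 0.0529 * 12^2 / 7
= 0.0529 * 144 / 7
= 1.0882 nm

1.0882


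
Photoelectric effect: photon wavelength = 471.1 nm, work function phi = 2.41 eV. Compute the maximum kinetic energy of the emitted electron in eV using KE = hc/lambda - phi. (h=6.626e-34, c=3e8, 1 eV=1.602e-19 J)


E_photon = hc / lambda
= (6.626e-34)(3e8) / (471.1e-9)
= 4.2195e-19 J
= 2.6339 eV
KE = E_photon - phi
= 2.6339 - 2.41
= 0.2239 eV

0.2239


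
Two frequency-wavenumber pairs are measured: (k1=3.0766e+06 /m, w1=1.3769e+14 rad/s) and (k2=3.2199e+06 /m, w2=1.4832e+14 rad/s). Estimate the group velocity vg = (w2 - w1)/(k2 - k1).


vg = (w2 - w1) / (k2 - k1)
= (1.4832e+14 - 1.3769e+14) / (3.2199e+06 - 3.0766e+06)
= 1.0630e+13 / 1.4330e+05
= 7.4180e+07 m/s

7.4180e+07


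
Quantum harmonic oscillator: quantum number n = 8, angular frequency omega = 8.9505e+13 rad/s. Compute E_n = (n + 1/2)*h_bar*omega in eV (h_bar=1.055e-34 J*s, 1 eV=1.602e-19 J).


E = (n + 1/2) * h_bar * omega
= (8 + 0.5) * 1.055e-34 * 8.9505e+13
= 8.5 * 9.4428e-21
= 8.0264e-20 J
= 0.501 eV

0.501


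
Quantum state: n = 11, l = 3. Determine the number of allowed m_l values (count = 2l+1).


m_l ranges from -l to +l in integer steps
So m_l goes from -3 to +3
Count = 2l + 1 = 2*3 + 1
= 7

7


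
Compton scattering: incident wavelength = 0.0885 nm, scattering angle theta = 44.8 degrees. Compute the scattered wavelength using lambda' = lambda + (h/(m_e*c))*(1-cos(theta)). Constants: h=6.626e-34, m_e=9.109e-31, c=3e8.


Compton wavelength: h/(m_e*c) = 2.4247e-12 m
d_lambda = 2.4247e-12 * (1 - cos(44.8 deg))
= 2.4247e-12 * 0.290429
= 7.0421e-13 m = 0.000704 nm
lambda' = 0.0885 + 0.000704
= 0.089204 nm

0.089204


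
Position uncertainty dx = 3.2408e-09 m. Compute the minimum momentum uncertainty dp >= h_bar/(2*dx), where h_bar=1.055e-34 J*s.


dp = h_bar / (2 * dx)
= 1.055e-34 / (2 * 3.2408e-09)
= 1.055e-34 / 6.4816e-09
= 1.6277e-26 kg*m/s

1.6277e-26


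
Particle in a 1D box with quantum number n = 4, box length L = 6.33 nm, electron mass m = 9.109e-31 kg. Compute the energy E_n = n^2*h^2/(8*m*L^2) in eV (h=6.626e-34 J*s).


E = n^2 * h^2 / (8 * m * L^2)
= 4^2 * (6.626e-34)^2 / (8 * 9.109e-31 * (6.33e-9)^2)
= 16 * 4.3904e-67 / (8 * 9.109e-31 * 4.0069e-17)
= 2.4058e-20 J
= 0.1502 eV

0.1502


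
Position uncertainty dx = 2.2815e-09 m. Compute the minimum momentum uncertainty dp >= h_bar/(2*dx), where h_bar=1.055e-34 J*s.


dp = h_bar / (2 * dx)
= 1.055e-34 / (2 * 2.2815e-09)
= 1.055e-34 / 4.5630e-09
= 2.3121e-26 kg*m/s

2.3121e-26


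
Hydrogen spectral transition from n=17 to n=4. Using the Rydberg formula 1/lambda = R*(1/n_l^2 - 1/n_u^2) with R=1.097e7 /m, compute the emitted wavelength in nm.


1/lambda = R * (1/n_l^2 - 1/n_u^2)
= 1.097e7 * (1/4^2 - 1/17^2)
= 1.097e7 * (0.0625 - 0.00346)
= 1.097e7 * 0.05904
= 6.4767e+05 /m
lambda = 1 / 6.4767e+05 = 1544.0045 nm

1544.0045


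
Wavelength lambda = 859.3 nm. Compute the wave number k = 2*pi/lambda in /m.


k = 2 * pi / lambda
= 6.2832 / (859.3e-9)
= 6.2832 / 8.5930e-07
= 7.3120e+06 /m

7.3120e+06


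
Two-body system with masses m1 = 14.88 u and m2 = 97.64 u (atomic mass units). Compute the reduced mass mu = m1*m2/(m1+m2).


mu = m1 * m2 / (m1 + m2)
= 14.88 * 97.64 / (14.88 + 97.64)
= 1452.8832 / 112.52
= 12.9122 u

12.9122


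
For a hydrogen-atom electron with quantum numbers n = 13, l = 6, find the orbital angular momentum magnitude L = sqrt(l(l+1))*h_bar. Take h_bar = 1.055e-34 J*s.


L = sqrt(l*(l+1)) * h_bar
= sqrt(6 * 7) * 1.055e-34
= sqrt(42) * 1.055e-34
= 6.4807 * 1.055e-34
= 6.8372e-34 J*s

6.8372e-34


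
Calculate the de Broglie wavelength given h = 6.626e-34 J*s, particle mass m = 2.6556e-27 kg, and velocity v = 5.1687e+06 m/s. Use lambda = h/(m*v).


lambda = h / (m * v)
= 6.626e-34 / (2.6556e-27 * 5.1687e+06)
= 6.626e-34 / 1.3726e-20
= 4.8273e-14 m

4.8273e-14


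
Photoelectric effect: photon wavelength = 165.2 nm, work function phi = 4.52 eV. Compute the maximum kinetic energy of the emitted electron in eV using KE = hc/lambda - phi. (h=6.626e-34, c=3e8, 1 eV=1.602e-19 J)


E_photon = hc / lambda
= (6.626e-34)(3e8) / (165.2e-9)
= 1.2033e-18 J
= 7.511 eV
KE = E_photon - phi
= 7.511 - 4.52
= 2.991 eV

2.991


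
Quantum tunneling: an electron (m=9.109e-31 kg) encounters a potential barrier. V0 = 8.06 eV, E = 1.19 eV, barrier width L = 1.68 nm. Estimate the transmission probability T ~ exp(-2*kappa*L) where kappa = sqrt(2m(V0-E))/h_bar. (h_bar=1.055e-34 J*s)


V0 - E = 6.87 eV = 1.1006e-18 J
kappa = sqrt(2 * m * (V0-E)) / h_bar
= sqrt(2 * 9.109e-31 * 1.1006e-18) / 1.055e-34
= 1.3422e+10 /m
2*kappa*L = 2 * 1.3422e+10 * 1.68e-9
= 45.0969
T = exp(-45.0969) = 2.598128e-20

2.598128e-20


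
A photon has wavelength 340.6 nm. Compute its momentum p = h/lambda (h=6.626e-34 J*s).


p = h / lambda
= 6.626e-34 / (340.6e-9)
= 6.626e-34 / 3.4060e-07
= 1.9454e-27 kg*m/s

1.9454e-27


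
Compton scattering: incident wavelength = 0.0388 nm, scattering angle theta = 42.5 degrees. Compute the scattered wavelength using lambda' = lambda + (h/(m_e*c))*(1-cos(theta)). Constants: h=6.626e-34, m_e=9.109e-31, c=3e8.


Compton wavelength: h/(m_e*c) = 2.4247e-12 m
d_lambda = 2.4247e-12 * (1 - cos(42.5 deg))
= 2.4247e-12 * 0.262723
= 6.3703e-13 m = 0.000637 nm
lambda' = 0.0388 + 0.000637
= 0.039437 nm

0.039437


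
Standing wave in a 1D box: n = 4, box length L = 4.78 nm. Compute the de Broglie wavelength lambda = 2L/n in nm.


lambda = 2L / n
= 2 * 4.78 / 4
= 9.56 / 4
= 2.39 nm

2.39


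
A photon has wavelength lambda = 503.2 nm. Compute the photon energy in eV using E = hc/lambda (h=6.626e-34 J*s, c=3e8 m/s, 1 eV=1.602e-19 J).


E = hc / lambda
= (6.626e-34)(3e8) / (503.2e-9)
= 1.9878e-25 / 5.0320e-07
= 3.9503e-19 J
Converting to eV: 3.9503e-19 / 1.602e-19
= 2.4659 eV

2.4659


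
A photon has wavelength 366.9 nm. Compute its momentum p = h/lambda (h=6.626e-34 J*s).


p = h / lambda
= 6.626e-34 / (366.9e-9)
= 6.626e-34 / 3.6690e-07
= 1.8059e-27 kg*m/s

1.8059e-27


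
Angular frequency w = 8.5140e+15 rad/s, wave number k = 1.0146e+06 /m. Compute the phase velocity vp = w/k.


vp = w / k
= 8.5140e+15 / 1.0146e+06
= 8.3915e+09 m/s

8.3915e+09


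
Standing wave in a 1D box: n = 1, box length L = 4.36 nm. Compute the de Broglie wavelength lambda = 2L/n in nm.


lambda = 2L / n
= 2 * 4.36 / 1
= 8.72 / 1
= 8.72 nm

8.72


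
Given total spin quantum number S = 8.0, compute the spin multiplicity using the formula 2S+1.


Spin multiplicity = 2S + 1
= 2 * 8.0 + 1
= 16.0 + 1
= 17

17


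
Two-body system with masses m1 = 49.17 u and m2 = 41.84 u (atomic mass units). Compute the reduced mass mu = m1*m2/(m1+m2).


mu = m1 * m2 / (m1 + m2)
= 49.17 * 41.84 / (49.17 + 41.84)
= 2057.2728 / 91.01
= 22.6049 u

22.6049


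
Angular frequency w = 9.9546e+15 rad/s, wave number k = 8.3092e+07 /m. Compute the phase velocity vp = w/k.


vp = w / k
= 9.9546e+15 / 8.3092e+07
= 1.1980e+08 m/s

1.1980e+08


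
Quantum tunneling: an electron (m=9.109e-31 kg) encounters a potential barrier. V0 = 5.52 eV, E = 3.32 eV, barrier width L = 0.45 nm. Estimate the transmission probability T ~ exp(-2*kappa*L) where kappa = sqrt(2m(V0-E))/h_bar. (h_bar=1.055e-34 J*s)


V0 - E = 2.2 eV = 3.5244e-19 J
kappa = sqrt(2 * m * (V0-E)) / h_bar
= sqrt(2 * 9.109e-31 * 3.5244e-19) / 1.055e-34
= 7.5952e+09 /m
2*kappa*L = 2 * 7.5952e+09 * 0.45e-9
= 6.8357
T = exp(-6.8357) = 1.074715e-03

1.074715e-03


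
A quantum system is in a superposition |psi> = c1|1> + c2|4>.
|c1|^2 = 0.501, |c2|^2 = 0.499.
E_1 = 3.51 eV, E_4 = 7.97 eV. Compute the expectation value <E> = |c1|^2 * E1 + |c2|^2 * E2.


<E> = |c1|^2 * E1 + |c2|^2 * E2
= 0.501 * 3.51 + 0.499 * 7.97
= 1.7585 + 3.977
= 5.7355 eV

5.7355


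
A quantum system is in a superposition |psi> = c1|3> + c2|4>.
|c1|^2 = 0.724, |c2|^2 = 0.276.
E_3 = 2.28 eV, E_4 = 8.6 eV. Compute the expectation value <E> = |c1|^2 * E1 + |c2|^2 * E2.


<E> = |c1|^2 * E1 + |c2|^2 * E2
= 0.724 * 2.28 + 0.276 * 8.6
= 1.6507 + 2.3736
= 4.0243 eV

4.0243


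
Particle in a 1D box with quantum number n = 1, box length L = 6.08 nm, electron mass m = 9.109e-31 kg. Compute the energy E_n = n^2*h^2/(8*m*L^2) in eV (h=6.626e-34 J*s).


E = n^2 * h^2 / (8 * m * L^2)
= 1^2 * (6.626e-34)^2 / (8 * 9.109e-31 * (6.08e-9)^2)
= 1 * 4.3904e-67 / (8 * 9.109e-31 * 3.6966e-17)
= 1.6298e-21 J
= 0.0102 eV

0.0102


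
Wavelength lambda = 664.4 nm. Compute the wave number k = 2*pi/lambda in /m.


k = 2 * pi / lambda
= 6.2832 / (664.4e-9)
= 6.2832 / 6.6440e-07
= 9.4569e+06 /m

9.4569e+06


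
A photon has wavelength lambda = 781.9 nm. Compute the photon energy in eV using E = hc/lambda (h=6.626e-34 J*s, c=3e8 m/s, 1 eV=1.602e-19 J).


E = hc / lambda
= (6.626e-34)(3e8) / (781.9e-9)
= 1.9878e-25 / 7.8190e-07
= 2.5423e-19 J
Converting to eV: 2.5423e-19 / 1.602e-19
= 1.5869 eV

1.5869


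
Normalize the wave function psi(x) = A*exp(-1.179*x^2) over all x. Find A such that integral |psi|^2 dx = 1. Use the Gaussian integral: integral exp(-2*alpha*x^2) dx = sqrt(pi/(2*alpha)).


integral |psi|^2 dx = A^2 * sqrt(pi/(2*alpha)) = 1
A^2 = sqrt(2*alpha/pi)
= sqrt(2 * 1.179 / pi)
= 0.866357
A = sqrt(0.866357)
= 0.9308

0.9308


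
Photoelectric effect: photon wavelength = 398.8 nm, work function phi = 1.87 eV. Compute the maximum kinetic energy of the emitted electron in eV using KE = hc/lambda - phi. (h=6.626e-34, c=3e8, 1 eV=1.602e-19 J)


E_photon = hc / lambda
= (6.626e-34)(3e8) / (398.8e-9)
= 4.9845e-19 J
= 3.1114 eV
KE = E_photon - phi
= 3.1114 - 1.87
= 1.2414 eV

1.2414


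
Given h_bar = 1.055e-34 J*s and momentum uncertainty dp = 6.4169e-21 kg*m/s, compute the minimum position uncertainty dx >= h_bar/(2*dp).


dx = h_bar / (2 * dp)
= 1.055e-34 / (2 * 6.4169e-21)
= 1.055e-34 / 1.2834e-20
= 8.2205e-15 m

8.2205e-15


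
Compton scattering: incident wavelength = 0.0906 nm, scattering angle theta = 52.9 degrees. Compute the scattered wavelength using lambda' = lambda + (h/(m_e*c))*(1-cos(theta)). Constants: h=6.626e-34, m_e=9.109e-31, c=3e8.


Compton wavelength: h/(m_e*c) = 2.4247e-12 m
d_lambda = 2.4247e-12 * (1 - cos(52.9 deg))
= 2.4247e-12 * 0.396792
= 9.6210e-13 m = 0.000962 nm
lambda' = 0.0906 + 0.000962
= 0.091562 nm

0.091562


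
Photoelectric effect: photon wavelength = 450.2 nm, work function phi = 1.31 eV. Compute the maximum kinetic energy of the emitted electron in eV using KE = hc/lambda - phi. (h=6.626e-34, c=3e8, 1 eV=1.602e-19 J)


E_photon = hc / lambda
= (6.626e-34)(3e8) / (450.2e-9)
= 4.4154e-19 J
= 2.7562 eV
KE = E_photon - phi
= 2.7562 - 1.31
= 1.4462 eV

1.4462


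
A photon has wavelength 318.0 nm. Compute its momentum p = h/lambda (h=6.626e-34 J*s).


p = h / lambda
= 6.626e-34 / (318.0e-9)
= 6.626e-34 / 3.1800e-07
= 2.0836e-27 kg*m/s

2.0836e-27


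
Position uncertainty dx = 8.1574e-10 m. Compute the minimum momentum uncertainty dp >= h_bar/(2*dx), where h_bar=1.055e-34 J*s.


dp = h_bar / (2 * dx)
= 1.055e-34 / (2 * 8.1574e-10)
= 1.055e-34 / 1.6315e-09
= 6.4665e-26 kg*m/s

6.4665e-26


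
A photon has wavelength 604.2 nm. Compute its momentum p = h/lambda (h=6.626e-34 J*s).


p = h / lambda
= 6.626e-34 / (604.2e-9)
= 6.626e-34 / 6.0420e-07
= 1.0967e-27 kg*m/s

1.0967e-27


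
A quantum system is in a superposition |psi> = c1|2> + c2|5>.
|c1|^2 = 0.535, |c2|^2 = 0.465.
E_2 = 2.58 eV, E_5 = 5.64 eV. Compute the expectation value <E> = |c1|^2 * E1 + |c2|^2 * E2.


<E> = |c1|^2 * E1 + |c2|^2 * E2
= 0.535 * 2.58 + 0.465 * 5.64
= 1.3803 + 2.6226
= 4.0029 eV

4.0029


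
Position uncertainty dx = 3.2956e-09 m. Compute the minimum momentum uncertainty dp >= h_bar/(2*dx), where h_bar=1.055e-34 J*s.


dp = h_bar / (2 * dx)
= 1.055e-34 / (2 * 3.2956e-09)
= 1.055e-34 / 6.5912e-09
= 1.6006e-26 kg*m/s

1.6006e-26


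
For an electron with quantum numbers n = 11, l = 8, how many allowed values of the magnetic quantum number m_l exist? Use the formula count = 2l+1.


m_l ranges from -l to +l in integer steps
So m_l goes from -8 to +8
Count = 2l + 1 = 2*8 + 1
= 17

17


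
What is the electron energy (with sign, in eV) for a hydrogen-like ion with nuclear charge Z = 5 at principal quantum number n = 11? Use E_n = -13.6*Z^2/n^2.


E_n = -13.6 * Z^2 / n^2
= -13.6 * 5^2 / 11^2
= -13.6 * 25 / 121
= -2.8099 eV

-2.8099


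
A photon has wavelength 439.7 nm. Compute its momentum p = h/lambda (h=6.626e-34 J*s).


p = h / lambda
= 6.626e-34 / (439.7e-9)
= 6.626e-34 / 4.3970e-07
= 1.5069e-27 kg*m/s

1.5069e-27


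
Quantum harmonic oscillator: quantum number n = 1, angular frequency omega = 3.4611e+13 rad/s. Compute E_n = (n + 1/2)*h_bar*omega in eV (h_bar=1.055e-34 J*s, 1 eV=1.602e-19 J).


E = (n + 1/2) * h_bar * omega
= (1 + 0.5) * 1.055e-34 * 3.4611e+13
= 1.5 * 3.6515e-21
= 5.4772e-21 J
= 0.0342 eV

0.0342


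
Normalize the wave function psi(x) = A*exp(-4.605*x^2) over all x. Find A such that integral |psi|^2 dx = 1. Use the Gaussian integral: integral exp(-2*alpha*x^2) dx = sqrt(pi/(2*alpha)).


integral |psi|^2 dx = A^2 * sqrt(pi/(2*alpha)) = 1
A^2 = sqrt(2*alpha/pi)
= sqrt(2 * 4.605 / pi)
= 1.712202
A = sqrt(1.712202)
= 1.3085

1.3085


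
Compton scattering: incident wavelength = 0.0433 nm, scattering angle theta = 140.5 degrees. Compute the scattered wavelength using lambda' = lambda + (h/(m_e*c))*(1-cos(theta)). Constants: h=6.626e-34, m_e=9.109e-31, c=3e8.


Compton wavelength: h/(m_e*c) = 2.4247e-12 m
d_lambda = 2.4247e-12 * (1 - cos(140.5 deg))
= 2.4247e-12 * 1.771625
= 4.2957e-12 m = 0.004296 nm
lambda' = 0.0433 + 0.004296
= 0.047596 nm

0.047596


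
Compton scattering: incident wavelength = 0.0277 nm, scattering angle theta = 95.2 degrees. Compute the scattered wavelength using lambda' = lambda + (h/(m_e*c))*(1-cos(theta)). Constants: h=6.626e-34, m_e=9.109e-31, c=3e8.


Compton wavelength: h/(m_e*c) = 2.4247e-12 m
d_lambda = 2.4247e-12 * (1 - cos(95.2 deg))
= 2.4247e-12 * 1.090633
= 2.6445e-12 m = 0.002644 nm
lambda' = 0.0277 + 0.002644
= 0.030344 nm

0.030344


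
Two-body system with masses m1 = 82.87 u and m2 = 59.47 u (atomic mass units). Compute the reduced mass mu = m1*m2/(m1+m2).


mu = m1 * m2 / (m1 + m2)
= 82.87 * 59.47 / (82.87 + 59.47)
= 4928.2789 / 142.34
= 34.6233 u

34.6233


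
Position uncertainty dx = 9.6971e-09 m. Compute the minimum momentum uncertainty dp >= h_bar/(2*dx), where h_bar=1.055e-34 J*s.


dp = h_bar / (2 * dx)
= 1.055e-34 / (2 * 9.6971e-09)
= 1.055e-34 / 1.9394e-08
= 5.4398e-27 kg*m/s

5.4398e-27


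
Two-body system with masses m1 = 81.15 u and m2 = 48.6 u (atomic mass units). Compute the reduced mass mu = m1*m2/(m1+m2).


mu = m1 * m2 / (m1 + m2)
= 81.15 * 48.6 / (81.15 + 48.6)
= 3943.89 / 129.75
= 30.3961 u

30.3961


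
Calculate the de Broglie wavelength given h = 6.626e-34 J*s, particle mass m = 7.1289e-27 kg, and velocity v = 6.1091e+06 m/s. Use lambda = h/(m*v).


lambda = h / (m * v)
= 6.626e-34 / (7.1289e-27 * 6.1091e+06)
= 6.626e-34 / 4.3551e-20
= 1.5214e-14 m

1.5214e-14


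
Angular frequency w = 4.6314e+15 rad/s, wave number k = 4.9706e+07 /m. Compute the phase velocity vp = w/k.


vp = w / k
= 4.6314e+15 / 4.9706e+07
= 9.3176e+07 m/s

9.3176e+07


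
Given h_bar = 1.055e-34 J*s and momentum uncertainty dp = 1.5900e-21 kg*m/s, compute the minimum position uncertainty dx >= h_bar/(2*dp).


dx = h_bar / (2 * dp)
= 1.055e-34 / (2 * 1.5900e-21)
= 1.055e-34 / 3.1800e-21
= 3.3176e-14 m

3.3176e-14
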